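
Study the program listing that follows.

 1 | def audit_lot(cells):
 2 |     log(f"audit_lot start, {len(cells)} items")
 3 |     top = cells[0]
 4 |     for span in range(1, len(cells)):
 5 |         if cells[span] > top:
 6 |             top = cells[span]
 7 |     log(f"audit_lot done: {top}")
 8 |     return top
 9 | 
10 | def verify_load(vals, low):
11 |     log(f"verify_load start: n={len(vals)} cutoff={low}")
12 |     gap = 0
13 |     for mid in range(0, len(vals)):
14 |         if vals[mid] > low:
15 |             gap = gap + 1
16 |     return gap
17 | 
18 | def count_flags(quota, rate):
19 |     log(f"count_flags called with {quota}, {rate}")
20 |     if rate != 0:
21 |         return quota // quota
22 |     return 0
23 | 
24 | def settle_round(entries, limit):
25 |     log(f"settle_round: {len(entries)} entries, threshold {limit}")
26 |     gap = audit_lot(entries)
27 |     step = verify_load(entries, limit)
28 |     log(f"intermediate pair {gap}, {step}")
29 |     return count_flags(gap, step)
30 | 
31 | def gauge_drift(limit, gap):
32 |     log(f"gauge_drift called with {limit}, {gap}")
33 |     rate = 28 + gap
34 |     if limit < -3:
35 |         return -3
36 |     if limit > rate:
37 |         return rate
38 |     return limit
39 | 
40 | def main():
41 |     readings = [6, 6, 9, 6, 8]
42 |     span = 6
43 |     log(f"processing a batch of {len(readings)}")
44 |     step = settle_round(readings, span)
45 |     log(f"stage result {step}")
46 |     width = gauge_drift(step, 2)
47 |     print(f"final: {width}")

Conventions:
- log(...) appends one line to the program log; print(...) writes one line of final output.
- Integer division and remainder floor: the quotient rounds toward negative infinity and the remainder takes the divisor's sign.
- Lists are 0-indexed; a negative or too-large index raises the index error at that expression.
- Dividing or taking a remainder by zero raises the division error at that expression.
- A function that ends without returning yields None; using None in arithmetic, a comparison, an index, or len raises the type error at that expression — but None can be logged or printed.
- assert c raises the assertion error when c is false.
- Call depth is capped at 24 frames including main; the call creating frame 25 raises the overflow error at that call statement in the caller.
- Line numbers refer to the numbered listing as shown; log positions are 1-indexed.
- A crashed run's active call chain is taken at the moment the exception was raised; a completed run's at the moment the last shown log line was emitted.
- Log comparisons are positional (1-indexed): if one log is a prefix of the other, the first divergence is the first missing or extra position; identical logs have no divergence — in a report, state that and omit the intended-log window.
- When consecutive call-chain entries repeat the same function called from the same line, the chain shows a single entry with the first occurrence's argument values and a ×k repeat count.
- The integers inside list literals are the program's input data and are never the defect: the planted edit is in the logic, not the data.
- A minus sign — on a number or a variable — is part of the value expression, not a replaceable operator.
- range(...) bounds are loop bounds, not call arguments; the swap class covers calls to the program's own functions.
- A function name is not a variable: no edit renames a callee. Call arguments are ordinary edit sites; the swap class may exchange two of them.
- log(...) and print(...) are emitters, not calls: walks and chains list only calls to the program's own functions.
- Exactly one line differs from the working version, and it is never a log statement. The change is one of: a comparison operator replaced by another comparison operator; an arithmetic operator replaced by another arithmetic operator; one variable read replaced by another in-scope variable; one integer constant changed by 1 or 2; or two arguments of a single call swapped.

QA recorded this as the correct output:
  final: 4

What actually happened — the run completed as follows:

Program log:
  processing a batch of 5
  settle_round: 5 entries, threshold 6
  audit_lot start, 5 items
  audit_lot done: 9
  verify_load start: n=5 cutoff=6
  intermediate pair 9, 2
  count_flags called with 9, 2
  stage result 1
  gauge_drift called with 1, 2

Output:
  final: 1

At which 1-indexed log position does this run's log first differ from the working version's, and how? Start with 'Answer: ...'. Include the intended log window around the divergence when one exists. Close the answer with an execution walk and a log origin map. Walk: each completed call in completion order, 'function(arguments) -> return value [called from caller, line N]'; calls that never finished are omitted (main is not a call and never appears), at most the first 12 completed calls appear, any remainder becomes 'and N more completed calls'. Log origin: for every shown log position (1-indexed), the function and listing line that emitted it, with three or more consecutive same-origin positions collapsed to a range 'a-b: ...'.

Answer: position 8 — the shown line 'stage result 1' should read 'stage result 4'.
Intended log window:
  6: intermediate pair 9, 2
  7: count_flags called with 9, 2
  8: stage result 4
  9: gauge_drift called with 4, 2
Execution walk:
  audit_lot([6, 6, 9, 6, 8]) -> 9  [called from settle_round, line 26]
  verify_load([6, 6, 9, 6, 8], 6) -> 2  [called from settle_round, line 27]
  count_flags(9, 2) -> 1  [called from settle_round, line 29]
  settle_round([6, 6, 9, 6, 8], 6) -> 1  [called from main, line 44]
  gauge_drift(1, 2) -> 1  [called from main, line 46]
Origin of each log line:
  1: emitted by main (line 43)
  2: emitted by settle_round (line 25)
  3: emitted by audit_lot (line 2)
  4: emitted by audit_lot (line 7)
  5: emitted by verify_load (line 11)
  6: emitted by settle_round (line 28)
  7: emitted by count_flags (line 19)
  8: emitted by main (line 45)
  9: emitted by gauge_drift (line 32)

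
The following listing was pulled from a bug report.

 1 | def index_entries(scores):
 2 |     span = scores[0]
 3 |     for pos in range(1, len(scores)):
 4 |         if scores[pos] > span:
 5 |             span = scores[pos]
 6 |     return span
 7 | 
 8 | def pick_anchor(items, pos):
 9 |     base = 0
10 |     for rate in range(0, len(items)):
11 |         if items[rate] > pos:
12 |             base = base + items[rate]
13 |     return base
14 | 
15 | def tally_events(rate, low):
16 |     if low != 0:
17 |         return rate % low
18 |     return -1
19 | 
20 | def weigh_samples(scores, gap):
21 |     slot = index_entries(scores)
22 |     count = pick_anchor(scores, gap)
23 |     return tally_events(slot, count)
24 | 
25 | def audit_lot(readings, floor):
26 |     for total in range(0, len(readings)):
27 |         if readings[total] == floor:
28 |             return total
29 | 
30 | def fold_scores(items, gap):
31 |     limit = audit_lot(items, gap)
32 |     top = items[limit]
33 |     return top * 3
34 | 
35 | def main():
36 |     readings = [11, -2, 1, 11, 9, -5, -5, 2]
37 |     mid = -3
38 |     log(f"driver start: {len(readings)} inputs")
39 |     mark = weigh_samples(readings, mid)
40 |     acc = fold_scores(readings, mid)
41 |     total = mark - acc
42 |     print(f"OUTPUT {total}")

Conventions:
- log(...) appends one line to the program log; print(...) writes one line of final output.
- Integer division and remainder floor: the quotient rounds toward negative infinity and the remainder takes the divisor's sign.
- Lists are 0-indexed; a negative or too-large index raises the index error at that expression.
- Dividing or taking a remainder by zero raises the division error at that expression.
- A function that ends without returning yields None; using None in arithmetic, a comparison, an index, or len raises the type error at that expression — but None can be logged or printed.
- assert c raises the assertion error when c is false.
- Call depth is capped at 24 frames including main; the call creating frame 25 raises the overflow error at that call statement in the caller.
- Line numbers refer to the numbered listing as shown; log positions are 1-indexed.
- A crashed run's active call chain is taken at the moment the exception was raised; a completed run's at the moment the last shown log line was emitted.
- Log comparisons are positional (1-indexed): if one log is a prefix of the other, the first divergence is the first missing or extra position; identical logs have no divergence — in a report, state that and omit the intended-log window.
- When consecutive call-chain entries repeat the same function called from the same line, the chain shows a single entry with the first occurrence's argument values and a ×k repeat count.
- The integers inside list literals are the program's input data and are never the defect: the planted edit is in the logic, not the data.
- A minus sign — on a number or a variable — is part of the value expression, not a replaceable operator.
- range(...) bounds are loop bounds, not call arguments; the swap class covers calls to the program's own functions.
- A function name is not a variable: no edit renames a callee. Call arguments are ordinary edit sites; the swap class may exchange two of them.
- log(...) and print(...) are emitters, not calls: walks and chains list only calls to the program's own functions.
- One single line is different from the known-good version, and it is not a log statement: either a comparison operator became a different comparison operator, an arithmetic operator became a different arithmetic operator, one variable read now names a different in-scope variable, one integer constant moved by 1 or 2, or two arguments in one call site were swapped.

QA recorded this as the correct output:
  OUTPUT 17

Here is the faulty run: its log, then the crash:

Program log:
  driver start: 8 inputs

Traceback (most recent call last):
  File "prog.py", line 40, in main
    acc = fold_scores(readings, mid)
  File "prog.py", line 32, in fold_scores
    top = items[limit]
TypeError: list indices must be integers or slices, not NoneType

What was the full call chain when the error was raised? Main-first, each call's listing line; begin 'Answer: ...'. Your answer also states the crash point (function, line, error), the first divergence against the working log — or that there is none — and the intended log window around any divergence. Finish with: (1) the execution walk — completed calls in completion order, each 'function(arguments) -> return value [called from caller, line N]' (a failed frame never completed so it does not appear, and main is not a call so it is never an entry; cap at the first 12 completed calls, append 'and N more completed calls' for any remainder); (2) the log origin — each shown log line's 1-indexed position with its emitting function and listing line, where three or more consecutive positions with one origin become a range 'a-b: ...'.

Answer: main -> fold_scores (called at line 40).
Key fact: The log gives no warning — it matches the intended run right up to the abort.
Crash: fold_scores, line 32, TypeError.
First divergence: none — the logs agree in full.
Execution walk:
  index_entries([11, -2, 1, 11, 9, -5, -5, 2]) -> 11  [called from weigh_samples, line 21]
  pick_anchor([11, -2, 1, 11, 9, -5, -5, 2], -3) -> 32  [called from weigh_samples, line 22]
  tally_events(11, 32) -> 11  [called from weigh_samples, line 23]
  weigh_samples([11, -2, 1, 11, 9, -5, -5, 2], -3) -> 11  [called from main, line 39]
  audit_lot([11, -2, 1, 11, 9, -5, -5, 2], -3) -> None  [called from fold_scores, line 31]
Log line origins:
  1 — main, line 38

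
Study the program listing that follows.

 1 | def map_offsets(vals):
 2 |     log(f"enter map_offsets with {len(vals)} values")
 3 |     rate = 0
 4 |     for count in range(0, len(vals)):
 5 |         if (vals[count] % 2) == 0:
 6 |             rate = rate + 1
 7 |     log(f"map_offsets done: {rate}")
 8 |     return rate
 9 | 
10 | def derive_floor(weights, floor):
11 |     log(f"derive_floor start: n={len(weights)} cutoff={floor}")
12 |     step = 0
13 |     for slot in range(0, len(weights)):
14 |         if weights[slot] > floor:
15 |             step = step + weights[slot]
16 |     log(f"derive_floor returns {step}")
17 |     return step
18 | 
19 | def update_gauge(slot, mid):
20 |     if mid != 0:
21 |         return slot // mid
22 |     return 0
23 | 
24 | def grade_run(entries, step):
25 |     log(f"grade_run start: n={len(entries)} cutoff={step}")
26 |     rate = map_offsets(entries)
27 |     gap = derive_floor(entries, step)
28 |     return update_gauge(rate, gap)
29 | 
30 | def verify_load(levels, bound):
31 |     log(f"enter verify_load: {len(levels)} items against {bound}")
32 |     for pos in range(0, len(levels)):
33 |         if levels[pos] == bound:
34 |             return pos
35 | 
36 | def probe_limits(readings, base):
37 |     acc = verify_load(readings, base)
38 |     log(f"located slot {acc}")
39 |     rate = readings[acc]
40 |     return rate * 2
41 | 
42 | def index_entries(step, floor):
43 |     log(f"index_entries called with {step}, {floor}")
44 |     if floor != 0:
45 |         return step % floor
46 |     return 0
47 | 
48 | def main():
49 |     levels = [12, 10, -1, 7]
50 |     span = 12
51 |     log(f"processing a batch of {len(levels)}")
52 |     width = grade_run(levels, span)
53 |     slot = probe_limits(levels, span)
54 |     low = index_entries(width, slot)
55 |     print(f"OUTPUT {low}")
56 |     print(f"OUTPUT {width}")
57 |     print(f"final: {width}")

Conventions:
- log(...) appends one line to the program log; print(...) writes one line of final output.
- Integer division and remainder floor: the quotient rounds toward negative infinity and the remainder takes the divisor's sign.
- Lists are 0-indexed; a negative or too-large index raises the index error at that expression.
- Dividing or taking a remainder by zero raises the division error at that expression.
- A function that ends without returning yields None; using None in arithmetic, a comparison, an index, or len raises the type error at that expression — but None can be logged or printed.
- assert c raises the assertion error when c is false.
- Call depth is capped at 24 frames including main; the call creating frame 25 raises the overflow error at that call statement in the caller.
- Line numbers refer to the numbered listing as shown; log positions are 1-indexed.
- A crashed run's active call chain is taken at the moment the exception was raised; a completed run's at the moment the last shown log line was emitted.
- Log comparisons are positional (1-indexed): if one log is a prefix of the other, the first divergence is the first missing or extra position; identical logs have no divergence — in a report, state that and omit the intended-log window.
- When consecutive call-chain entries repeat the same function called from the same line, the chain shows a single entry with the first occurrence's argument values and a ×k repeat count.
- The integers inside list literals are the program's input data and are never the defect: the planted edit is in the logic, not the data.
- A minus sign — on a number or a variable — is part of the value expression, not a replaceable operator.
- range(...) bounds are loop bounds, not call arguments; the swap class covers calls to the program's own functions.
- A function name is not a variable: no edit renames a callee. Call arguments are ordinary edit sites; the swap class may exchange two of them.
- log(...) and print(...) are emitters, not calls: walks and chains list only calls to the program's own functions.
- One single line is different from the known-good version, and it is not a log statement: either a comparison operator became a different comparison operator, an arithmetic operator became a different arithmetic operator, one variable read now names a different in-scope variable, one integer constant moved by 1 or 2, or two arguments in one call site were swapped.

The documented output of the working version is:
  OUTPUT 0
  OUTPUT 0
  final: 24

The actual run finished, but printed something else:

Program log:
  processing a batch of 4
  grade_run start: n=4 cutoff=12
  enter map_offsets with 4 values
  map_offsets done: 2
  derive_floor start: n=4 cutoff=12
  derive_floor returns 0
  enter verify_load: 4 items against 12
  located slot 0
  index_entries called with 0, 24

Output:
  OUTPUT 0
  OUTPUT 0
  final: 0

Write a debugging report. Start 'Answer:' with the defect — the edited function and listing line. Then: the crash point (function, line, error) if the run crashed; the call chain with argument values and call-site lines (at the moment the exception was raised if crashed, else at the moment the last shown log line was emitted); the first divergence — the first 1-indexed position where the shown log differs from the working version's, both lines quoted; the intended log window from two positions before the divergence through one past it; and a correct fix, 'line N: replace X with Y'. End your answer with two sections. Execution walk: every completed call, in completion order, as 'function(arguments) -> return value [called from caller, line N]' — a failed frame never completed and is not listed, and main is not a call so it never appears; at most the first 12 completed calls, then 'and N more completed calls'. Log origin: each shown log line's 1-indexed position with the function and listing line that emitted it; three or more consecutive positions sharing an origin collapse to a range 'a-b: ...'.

Answer: the defect is in main at line 57.
Core observation: The logs agree in full; only the final output differs.
Call chain: main -> index_entries(0, 24) (called at line 54).
First divergence: there is none — every log position agrees.
Execution walk:
  map_offsets([12, 10, -1, 7]) -> 2  [called from grade_run, line 26]
  derive_floor([12, 10, -1, 7], 12) -> 0  [called from grade_run, line 27]
  update_gauge(2, 0) -> 0  [called from grade_run, line 28]
  grade_run([12, 10, -1, 7], 12) -> 0  [called from main, line 52]
  verify_load([12, 10, -1, 7], 12) -> 0  [called from probe_limits, line 37]
  probe_limits([12, 10, -1, 7], 12) -> 24  [called from main, line 53]
  index_entries(0, 24) -> 0  [called from main, line 54]
Log origin:
  1 — main, line 51
  2 — grade_run, line 25
  3 — map_offsets, line 2
  4 — map_offsets, line 7
  5 — derive_floor, line 11
  6 — derive_floor, line 16
  7 — verify_load, line 31
  8 — probe_limits, line 38
  9 — index_entries, line 43
A correct fix: line 57: replace `width` with `slot`.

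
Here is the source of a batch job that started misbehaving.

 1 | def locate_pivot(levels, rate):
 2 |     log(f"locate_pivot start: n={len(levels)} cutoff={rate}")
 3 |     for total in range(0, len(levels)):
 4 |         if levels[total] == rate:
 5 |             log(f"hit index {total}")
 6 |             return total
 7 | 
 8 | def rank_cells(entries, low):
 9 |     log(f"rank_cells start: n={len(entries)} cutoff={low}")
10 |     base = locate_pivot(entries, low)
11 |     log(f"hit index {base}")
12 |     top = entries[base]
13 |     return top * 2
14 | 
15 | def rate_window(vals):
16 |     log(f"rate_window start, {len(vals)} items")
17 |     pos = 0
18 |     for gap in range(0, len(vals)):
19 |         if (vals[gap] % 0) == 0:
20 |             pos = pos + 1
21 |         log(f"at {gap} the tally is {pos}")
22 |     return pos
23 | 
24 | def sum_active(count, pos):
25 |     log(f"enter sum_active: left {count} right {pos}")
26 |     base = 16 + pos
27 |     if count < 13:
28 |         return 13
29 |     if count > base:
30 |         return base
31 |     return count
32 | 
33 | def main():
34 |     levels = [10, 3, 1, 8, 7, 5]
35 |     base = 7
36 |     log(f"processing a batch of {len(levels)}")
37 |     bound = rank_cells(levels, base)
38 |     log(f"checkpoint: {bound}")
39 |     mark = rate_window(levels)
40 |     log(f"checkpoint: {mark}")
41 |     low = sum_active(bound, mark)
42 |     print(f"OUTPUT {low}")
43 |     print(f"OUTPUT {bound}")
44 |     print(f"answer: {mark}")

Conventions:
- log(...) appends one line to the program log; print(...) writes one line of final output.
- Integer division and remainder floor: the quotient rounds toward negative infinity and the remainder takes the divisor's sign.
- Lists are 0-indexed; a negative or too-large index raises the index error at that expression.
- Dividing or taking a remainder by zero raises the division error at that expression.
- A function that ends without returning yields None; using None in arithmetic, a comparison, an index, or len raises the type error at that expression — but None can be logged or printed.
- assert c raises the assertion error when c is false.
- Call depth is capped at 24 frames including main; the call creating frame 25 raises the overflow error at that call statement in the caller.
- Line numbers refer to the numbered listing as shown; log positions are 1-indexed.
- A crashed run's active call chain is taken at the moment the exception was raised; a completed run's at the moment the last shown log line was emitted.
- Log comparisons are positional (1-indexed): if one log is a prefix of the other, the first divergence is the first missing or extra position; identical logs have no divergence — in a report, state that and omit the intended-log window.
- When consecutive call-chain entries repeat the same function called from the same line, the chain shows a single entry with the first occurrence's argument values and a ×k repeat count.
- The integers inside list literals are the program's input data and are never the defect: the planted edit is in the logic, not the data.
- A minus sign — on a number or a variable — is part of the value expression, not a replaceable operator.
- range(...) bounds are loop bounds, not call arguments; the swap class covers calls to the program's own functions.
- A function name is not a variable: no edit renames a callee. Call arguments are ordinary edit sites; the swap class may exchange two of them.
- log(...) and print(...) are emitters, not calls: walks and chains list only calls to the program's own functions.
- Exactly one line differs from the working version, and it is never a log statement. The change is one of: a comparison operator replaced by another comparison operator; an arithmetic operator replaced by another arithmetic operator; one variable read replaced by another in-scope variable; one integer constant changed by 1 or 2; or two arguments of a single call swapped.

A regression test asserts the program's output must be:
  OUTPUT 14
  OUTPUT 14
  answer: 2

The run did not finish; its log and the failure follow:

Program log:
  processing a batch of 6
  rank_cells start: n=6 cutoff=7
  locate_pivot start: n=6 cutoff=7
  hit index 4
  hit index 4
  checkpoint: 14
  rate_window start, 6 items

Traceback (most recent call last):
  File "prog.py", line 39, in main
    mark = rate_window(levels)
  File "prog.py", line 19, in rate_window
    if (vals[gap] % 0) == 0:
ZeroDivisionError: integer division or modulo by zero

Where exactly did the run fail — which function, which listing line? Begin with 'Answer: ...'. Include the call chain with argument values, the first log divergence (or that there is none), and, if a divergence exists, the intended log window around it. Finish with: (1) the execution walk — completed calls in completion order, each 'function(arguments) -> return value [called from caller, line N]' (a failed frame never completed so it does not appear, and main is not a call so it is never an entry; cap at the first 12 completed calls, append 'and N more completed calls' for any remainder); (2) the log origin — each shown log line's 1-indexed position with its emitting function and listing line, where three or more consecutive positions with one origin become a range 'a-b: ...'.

Answer: the error was raised in rate_window, line 19.
Key observation: After 7 matching log lines the faulty run goes silent, while the working version continues with 'at 0 the tally is 1'.
Call chain: main -> rate_window([10, 3, 1, 8, 7, 5]) (called at line 39).
First divergence: position 8; the shown log stops at 7 lines while the working version next logs 'at 0 the tally is 1'.
Intended log window:
  6: checkpoint: 14
  7: rate_window start, 6 items
  8: at 0 the tally is 1
  9: at 1 the tally is 1
Execution walk:
  locate_pivot([10, 3, 1, 8, 7, 5], 7) -> 4  [called from rank_cells, line 10]
  rank_cells([10, 3, 1, 8, 7, 5], 7) -> 14  [called from main, line 37]
Origin of each log line:
  1: emitted by main (line 36)
  2: emitted by rank_cells (line 9)
  3: emitted by locate_pivot (line 2)
  4: emitted by locate_pivot (line 5)
  5: emitted by rank_cells (line 11)
  6: emitted by main (line 38)
  7: emitted by rate_window (line 16)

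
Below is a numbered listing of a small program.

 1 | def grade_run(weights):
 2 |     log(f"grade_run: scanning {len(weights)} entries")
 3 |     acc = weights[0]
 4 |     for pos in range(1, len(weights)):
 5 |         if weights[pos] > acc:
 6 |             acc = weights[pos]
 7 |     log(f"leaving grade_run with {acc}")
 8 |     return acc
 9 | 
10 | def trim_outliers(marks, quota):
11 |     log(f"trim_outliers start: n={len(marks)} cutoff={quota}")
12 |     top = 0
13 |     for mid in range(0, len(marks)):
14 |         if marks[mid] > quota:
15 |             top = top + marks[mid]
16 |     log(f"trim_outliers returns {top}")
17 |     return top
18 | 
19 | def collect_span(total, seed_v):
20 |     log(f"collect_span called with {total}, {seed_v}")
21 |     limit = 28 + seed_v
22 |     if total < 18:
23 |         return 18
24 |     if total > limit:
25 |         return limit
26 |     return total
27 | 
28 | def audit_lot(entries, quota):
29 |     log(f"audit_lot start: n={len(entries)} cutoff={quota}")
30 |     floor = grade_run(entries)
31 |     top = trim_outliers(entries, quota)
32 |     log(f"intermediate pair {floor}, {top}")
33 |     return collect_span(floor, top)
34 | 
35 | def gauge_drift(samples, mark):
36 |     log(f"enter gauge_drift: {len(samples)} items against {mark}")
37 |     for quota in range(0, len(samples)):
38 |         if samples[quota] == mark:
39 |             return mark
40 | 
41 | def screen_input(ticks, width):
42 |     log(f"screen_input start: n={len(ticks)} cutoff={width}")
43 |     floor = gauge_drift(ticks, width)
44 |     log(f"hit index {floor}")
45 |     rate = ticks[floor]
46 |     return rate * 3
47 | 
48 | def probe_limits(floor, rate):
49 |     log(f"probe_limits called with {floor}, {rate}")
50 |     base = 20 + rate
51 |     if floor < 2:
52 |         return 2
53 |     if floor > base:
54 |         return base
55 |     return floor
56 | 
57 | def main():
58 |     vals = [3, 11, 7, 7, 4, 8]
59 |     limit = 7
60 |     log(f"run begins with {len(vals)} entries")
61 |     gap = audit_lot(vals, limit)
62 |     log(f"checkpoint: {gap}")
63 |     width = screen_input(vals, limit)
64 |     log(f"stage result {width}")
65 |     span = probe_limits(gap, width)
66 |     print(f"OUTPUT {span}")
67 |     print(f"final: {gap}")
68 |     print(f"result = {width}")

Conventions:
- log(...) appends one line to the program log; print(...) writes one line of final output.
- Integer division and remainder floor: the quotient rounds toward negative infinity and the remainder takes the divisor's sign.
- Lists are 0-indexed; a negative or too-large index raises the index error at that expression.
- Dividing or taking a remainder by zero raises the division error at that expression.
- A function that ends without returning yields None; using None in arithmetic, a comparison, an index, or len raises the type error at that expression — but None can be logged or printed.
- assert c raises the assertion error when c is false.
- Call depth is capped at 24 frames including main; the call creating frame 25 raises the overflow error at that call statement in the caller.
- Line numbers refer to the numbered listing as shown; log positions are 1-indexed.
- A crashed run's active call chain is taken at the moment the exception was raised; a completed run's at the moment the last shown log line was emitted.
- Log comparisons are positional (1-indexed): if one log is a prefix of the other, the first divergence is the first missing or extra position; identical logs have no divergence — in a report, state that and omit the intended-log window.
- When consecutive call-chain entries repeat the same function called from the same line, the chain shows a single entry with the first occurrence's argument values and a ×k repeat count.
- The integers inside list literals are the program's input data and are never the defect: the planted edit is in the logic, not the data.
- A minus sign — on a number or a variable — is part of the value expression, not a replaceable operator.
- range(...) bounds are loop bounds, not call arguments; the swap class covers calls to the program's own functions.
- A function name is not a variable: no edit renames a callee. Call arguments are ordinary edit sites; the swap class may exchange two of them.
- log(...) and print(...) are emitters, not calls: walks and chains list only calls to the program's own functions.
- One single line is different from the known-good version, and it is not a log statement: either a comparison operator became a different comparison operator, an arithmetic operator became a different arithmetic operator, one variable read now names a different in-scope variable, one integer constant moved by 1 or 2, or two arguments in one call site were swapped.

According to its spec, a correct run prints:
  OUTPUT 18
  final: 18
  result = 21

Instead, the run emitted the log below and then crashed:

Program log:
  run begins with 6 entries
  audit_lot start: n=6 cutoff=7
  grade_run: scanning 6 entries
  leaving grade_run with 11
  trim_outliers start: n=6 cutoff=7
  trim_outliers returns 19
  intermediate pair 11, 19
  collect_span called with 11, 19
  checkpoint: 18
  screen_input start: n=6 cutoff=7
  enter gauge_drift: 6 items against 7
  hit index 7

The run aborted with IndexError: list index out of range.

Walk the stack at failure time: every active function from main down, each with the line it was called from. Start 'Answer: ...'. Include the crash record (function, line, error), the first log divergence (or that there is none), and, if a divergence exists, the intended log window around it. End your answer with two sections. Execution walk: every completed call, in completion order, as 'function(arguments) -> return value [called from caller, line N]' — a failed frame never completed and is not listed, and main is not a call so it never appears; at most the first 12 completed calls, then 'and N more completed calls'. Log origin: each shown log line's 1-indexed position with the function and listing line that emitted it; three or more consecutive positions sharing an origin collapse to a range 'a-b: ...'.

Answer: main -> screen_input (called at line 63).
Key observation: Everything matches until log position 12, which reads 'hit index 7' in place of 'hit index 2'.
Crash: screen_input, line 45, IndexError.
First divergence: at position 12 the run shows 'hit index 7' where the working version logs 'hit index 2'.
Intended log window:
  10: screen_input start: n=6 cutoff=7
  11: enter gauge_drift: 6 items against 7
  12: hit index 2
  13: stage result 21
Execution walk:
  grade_run([3, 11, 7, 7, 4, 8]) -> 11  [called from audit_lot, line 30]
  trim_outliers([3, 11, 7, 7, 4, 8], 7) -> 19  [called from audit_lot, line 31]
  collect_span(11, 19) -> 18  [called from audit_lot, line 33]
  audit_lot([3, 11, 7, 7, 4, 8], 7) -> 18  [called from main, line 61]
  gauge_drift([3, 11, 7, 7, 4, 8], 7) -> 7  [called from screen_input, line 43]
Log origins:
  1 — main, line 60
  2 — audit_lot, line 29
  3 — grade_run, line 2
  4 — grade_run, line 7
  5 — trim_outliers, line 11
  6 — trim_outliers, line 16
  7 — audit_lot, line 32
  8 — collect_span, line 20
  9 — main, line 62
  10 — screen_input, line 42
  11 — gauge_drift, line 36
  12 — screen_input, line 44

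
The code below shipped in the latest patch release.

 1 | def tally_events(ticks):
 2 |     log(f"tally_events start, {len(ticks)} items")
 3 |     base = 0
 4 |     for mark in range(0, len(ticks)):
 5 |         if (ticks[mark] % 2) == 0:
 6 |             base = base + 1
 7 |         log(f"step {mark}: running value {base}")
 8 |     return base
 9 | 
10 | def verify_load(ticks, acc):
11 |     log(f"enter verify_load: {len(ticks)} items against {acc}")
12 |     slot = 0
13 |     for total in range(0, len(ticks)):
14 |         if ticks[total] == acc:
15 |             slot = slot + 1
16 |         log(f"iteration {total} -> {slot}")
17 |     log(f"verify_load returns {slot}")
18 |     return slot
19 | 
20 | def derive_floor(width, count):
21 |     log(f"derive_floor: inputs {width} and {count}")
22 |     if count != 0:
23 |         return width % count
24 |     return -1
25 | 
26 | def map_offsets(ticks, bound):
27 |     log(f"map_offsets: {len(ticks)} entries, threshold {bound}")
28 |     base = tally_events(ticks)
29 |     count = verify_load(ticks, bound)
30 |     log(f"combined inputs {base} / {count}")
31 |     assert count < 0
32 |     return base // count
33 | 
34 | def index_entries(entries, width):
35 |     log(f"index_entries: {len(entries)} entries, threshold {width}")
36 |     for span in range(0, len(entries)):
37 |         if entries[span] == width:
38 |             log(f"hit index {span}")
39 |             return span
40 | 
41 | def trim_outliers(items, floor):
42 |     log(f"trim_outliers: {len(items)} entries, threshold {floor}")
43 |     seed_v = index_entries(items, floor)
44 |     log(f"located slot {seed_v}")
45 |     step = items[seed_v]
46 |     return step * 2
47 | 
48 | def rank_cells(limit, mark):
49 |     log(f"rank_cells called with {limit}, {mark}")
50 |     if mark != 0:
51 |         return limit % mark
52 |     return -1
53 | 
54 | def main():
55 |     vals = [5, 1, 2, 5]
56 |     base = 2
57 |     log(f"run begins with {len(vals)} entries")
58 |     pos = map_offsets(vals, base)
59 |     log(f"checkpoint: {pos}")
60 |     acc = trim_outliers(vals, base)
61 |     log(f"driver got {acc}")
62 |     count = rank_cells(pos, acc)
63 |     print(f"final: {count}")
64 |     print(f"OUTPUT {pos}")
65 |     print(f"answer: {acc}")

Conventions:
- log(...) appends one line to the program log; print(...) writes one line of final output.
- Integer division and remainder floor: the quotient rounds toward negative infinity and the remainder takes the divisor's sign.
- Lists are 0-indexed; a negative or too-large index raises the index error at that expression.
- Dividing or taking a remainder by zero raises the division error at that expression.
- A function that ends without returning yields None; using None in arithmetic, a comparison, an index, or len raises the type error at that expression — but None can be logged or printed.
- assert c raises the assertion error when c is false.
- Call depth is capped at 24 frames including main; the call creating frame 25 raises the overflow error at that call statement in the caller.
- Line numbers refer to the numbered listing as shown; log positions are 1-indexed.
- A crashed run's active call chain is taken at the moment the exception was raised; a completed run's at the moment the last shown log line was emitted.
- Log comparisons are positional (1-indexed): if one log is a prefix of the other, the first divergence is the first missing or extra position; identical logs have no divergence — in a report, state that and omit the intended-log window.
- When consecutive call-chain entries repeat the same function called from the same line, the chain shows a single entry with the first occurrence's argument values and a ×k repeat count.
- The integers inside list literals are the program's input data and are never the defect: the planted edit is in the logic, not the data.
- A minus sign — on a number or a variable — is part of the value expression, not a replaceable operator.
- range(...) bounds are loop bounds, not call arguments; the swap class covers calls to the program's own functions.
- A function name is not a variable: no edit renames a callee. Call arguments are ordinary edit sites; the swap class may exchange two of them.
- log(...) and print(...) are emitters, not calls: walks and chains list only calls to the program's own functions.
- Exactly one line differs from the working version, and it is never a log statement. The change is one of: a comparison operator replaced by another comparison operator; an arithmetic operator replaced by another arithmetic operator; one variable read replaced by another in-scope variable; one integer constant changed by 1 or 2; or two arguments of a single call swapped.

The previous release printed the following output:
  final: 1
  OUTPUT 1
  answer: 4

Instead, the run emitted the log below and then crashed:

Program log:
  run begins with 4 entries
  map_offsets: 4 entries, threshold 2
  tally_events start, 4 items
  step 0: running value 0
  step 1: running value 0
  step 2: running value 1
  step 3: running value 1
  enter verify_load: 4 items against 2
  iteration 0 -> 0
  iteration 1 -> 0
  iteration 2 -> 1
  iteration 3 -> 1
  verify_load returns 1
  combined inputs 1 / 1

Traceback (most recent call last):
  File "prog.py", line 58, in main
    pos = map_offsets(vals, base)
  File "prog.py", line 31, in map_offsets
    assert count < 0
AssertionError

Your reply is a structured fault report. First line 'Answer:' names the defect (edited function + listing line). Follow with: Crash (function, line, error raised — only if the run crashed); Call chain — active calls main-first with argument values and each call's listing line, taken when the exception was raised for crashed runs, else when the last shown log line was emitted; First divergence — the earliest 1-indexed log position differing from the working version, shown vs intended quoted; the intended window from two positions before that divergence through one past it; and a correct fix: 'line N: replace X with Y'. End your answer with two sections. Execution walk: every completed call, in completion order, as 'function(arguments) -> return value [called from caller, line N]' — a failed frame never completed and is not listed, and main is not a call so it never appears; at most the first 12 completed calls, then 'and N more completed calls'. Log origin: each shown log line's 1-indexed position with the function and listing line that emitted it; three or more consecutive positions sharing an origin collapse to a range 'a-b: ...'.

Answer: the defect is in map_offsets at line 31.
The tell: A complete run would log 'checkpoint: 1' next, but this one stopped at 14 lines.
Crash: map_offsets, line 31, AssertionError.
Call chain: main -> map_offsets([5, 1, 2, 5], 2) (called at line 58).
First divergence: position 15 — the faulty run's log ends after 14 lines; the working version continues with 'checkpoint: 1'.
Intended log window:
  13: verify_load returns 1
  14: combined inputs 1 / 1
  15: checkpoint: 1
  16: trim_outliers: 4 entries, threshold 2
Execution walk:
  tally_events([5, 1, 2, 5]) -> 1  [called from map_offsets, line 28]
  verify_load([5, 1, 2, 5], 2) -> 1  [called from map_offsets, line 29]
Log line origins:
  1: emitted by main (line 57)
  2: emitted by map_offsets (line 27)
  3: emitted by tally_events (line 2)
  4-7: emitted by tally_events (line 7)
  8: emitted by verify_load (line 11)
  9-12: emitted by verify_load (line 16)
  13: emitted by verify_load (line 17)
  14: emitted by map_offsets (line 30)
A correct fix: line 31: replace `<` with `>`.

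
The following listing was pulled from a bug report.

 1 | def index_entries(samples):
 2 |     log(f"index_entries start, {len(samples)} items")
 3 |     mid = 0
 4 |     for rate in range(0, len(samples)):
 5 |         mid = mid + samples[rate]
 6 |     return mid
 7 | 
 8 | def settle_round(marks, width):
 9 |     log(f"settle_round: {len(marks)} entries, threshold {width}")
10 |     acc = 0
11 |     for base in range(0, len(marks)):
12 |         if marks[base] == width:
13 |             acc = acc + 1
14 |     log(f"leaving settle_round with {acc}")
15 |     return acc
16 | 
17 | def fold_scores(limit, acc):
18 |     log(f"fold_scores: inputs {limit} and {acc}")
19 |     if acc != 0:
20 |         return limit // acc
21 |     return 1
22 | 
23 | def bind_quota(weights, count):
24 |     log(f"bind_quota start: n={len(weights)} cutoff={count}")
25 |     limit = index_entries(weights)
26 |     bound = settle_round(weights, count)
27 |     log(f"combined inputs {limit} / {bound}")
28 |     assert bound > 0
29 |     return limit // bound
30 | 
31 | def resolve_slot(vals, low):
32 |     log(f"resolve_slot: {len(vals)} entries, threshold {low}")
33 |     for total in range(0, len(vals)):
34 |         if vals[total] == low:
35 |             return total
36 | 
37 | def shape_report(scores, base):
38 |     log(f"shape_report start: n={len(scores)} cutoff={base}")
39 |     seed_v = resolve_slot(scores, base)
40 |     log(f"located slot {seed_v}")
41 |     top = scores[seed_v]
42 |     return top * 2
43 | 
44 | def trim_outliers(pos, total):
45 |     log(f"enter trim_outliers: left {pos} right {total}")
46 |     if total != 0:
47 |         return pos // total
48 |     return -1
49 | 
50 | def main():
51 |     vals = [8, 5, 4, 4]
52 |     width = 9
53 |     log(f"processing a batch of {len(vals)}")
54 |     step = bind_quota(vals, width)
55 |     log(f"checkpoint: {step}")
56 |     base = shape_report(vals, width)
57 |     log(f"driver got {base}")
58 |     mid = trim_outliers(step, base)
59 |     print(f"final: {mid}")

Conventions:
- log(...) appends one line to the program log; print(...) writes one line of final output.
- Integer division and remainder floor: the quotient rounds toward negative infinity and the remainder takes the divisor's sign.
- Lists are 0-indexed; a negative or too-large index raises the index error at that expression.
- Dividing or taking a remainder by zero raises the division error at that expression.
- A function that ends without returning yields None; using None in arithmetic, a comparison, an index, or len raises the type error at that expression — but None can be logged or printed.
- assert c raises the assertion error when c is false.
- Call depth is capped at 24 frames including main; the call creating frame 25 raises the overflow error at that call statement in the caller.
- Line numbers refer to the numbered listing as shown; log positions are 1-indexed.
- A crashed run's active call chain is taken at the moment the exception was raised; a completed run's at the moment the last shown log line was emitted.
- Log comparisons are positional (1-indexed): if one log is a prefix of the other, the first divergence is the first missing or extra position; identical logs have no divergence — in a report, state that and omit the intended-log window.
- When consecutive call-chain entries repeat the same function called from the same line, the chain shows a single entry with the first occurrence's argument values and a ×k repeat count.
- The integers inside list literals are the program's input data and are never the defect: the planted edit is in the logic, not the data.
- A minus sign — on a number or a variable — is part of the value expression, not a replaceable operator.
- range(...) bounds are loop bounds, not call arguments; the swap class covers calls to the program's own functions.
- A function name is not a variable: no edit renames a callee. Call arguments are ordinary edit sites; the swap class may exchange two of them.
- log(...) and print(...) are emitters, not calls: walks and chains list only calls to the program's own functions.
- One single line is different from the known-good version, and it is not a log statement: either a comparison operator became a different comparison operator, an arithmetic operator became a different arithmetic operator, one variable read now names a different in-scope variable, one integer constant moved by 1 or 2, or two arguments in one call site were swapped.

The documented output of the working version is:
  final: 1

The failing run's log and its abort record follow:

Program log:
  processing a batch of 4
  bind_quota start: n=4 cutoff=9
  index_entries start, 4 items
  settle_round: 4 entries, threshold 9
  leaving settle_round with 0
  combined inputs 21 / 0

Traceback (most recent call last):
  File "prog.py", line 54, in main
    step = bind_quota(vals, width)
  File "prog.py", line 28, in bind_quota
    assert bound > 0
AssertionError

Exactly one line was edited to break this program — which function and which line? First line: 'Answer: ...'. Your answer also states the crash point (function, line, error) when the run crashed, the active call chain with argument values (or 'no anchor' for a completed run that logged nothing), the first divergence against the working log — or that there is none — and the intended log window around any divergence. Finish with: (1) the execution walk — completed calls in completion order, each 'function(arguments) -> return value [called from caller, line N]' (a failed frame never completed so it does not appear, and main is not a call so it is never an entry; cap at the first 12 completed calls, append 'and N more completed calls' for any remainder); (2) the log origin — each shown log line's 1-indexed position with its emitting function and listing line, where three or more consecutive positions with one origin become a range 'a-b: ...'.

Answer: the defect is in main at line 52.
Core observation: Everything matches until log position 2, which reads 'bind_quota start: n=4 cutoff=9' in place of 'bind_quota start: n=4 cutoff=8'.
Crash: bind_quota, line 28, AssertionError.
Call chain: main -> bind_quota([8, 5, 4, 4], 9) (called at line 54).
First divergence: at position 2 the run shows 'bind_quota start: n=4 cutoff=9' where the working version logs 'bind_quota start: n=4 cutoff=8'.
Intended log window:
  1: processing a batch of 4
  2: bind_quota start: n=4 cutoff=8
  3: index_entries start, 4 items
Execution walk:
  index_entries([8, 5, 4, 4]) -> 21  [called from bind_quota, line 25]
  settle_round([8, 5, 4, 4], 9) -> 0  [called from bind_quota, line 26]
Log origins:
  1 — main, line 53
  2 — bind_quota, line 24
  3 — index_entries, line 2
  4 — settle_round, line 9
  5 — settle_round, line 14
  6 — bind_quota, line 27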